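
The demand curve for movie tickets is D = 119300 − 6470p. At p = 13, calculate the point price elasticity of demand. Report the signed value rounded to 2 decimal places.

dD/dp = −6470. At p = 13, D = 119300 − 6470(13) = 35190.
Ed = (dD/dp)·(p/D) = −6470 × (13/35190) = -2.3901…

-2.39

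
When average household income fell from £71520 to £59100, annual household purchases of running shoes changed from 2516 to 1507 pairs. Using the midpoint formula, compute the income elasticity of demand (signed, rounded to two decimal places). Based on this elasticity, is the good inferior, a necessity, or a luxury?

2.64; luxury

%ΔQ = (1507 − 2516)/[( 2516 + 1507)/2] = -1009/2011.5 = -0.501615…
%ΔIncome = (59100 − 71520)/[( 71520 + 59100)/2] = -12420/65310 = -0.190169…
E_income = (-1009/2011.5) / (-12420/65310) = 2.6377…
E_income > 1 ⇒ normal good, luxury.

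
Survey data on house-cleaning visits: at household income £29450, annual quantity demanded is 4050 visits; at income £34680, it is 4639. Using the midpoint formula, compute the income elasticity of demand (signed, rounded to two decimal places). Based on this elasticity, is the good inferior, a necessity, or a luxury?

0.83; necessity

%ΔQ = (4639 − 4050)/[( 4050 + 4639)/2] = 589/4344.5 = 0.135573…
%ΔIncome = (34680 − 29450)/[( 29450 + 34680)/2] = 5230/32065 = 0.163106…
E_income = (589/4344.5) / (5230/32065) = 0.8311…
0 < E_income < 1 ⇒ normal good, necessity.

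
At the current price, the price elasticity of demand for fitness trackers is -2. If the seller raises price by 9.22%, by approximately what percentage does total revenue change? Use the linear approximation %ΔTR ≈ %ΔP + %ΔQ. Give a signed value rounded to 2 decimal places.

%ΔQ ≈ Ed × %ΔP = (-2) × (+9.22%) = -18.4400%
%ΔTR ≈ %ΔP + %ΔQ = (+9.22%) + (-18.4400%) = -9.2200%

-9.22%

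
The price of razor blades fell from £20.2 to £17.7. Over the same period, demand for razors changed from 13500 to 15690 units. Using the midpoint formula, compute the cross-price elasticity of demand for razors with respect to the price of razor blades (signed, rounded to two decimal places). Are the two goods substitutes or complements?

%ΔQ_{razors} = (15690 − 13500)/avg = 2190/14595 = 0.150051…
%ΔP_{razor blades} = (17.7 − 20.2)/avg = -2.5/18.95 = -0.131926…
E_cross = (2190/14595) / (-2.5/18.95) = -1.1373…
E_cross < 0 ⇒ the goods are complements.

-1.14; complements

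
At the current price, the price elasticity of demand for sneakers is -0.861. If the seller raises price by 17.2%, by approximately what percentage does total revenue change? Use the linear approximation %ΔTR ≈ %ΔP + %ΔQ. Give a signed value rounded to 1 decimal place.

+2.4%

%ΔQ ≈ Ed × %ΔP = (-0.861) × (+17.2%) = -14.8092%
%ΔTR ≈ %ΔP + %ΔQ = (+17.2%) + (-14.8092%) = +2.3908%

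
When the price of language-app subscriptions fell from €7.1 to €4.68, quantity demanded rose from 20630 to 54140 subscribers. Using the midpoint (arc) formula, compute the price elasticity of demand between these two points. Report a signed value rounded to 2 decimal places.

%ΔQ = (54140 − 20630) / [(20630 + 54140)/2] = 33510/37385 = 0.896348…
%ΔP = (4.68 − 7.1) / [(7.1 + 4.68)/2] = -2.42/5.89 = -0.410865…
Arc Ed = %ΔQ / %ΔP = (33510/37385) / (-2.42/5.89) = -2.1816…

-2.18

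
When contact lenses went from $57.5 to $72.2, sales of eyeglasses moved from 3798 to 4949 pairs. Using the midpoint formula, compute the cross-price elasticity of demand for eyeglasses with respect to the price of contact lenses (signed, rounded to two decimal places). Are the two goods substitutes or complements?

1.16; substitutes

%ΔQ_{eyeglasses} = (4949 − 3798)/avg = 1151/4373.5 = 0.263175…
%ΔP_{contact lenses} = (72.2 − 57.5)/avg = 14.7/64.85 = 0.226676…
E_cross = (1151/4373.5) / (14.7/64.85) = 1.1610…
E_cross > 0 ⇒ the goods are substitutes.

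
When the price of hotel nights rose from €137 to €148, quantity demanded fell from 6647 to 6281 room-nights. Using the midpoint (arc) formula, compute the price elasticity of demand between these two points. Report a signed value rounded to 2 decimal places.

-0.73

%ΔQ = (6281 − 6647) / [(6647 + 6281)/2] = -366/6464 = -0.056621…
%ΔP = (148 − 137) / [(137 + 148)/2] = 11/142.5 = 0.077192…
Arc Ed = %ΔQ / %ΔP = (-366/6464) / (11/142.5) = -0.7335…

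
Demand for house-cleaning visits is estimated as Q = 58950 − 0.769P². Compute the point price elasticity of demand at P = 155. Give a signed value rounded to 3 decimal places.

-0.913

dQ/dP = −2·0.769·P = -238.39. At P = 155, Q = 40474.775.
Ed = (dQ/dP)·(P/Q) = (-238.39) × (155/40474.775) = -0.91292…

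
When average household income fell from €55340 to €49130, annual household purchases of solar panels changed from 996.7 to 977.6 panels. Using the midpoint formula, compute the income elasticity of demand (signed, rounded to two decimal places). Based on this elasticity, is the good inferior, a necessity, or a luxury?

0.16; necessity

%ΔQ = (977.6 − 996.7)/[( 996.7 + 977.6)/2] = -19.1/987.15 = -0.019348…
%ΔIncome = (49130 − 55340)/[( 55340 + 49130)/2] = -6210/52235 = -0.118885…
E_income = (-19.1/987.15) / (-6210/52235) = 0.1627…
0 < E_income < 1 ⇒ normal good, necessity.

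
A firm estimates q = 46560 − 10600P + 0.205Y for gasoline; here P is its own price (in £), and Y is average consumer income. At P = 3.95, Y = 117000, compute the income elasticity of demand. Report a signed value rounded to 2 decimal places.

0.84

At the given values, q = 46560 − 10600(3.95) + 0.205(117000) = 28675.
∂q/∂Y = 0.205.
E = (0.205) × (117000/28675) = 0.8364…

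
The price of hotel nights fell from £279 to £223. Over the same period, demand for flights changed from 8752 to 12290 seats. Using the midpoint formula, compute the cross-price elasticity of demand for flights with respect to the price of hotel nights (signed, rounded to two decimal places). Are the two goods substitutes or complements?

-1.51; complements

%ΔQ_{flights} = (12290 − 8752)/avg = 3538/10521 = 0.336279…
%ΔP_{hotel nights} = (223 − 279)/avg = -56/251 = -0.223107…
E_cross = (3538/10521) / (-56/251) = -1.5072…
E_cross < 0 ⇒ the goods are complements.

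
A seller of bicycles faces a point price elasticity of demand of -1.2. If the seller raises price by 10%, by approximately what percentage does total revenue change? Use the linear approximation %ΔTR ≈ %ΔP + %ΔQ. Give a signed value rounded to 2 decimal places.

%ΔQ ≈ Ed × %ΔP = (-1.2) × (+10%) = -12.0000%
%ΔTR ≈ %ΔP + %ΔQ = (+10%) + (-12.0000%) = -2.0000%

-2.00%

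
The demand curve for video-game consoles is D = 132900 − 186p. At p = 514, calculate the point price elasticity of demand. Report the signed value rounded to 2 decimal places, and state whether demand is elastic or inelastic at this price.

-2.56; elastic

dD/dp = −186. At p = 514, D = 132900 − 186(514) = 37296.
Ed = (dD/dp)·(p/D) = −186 × (514/37296) = -2.5633…
|Ed| = 2.56 > 1, so demand is elastic.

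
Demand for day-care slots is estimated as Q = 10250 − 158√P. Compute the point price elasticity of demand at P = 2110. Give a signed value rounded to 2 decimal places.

-1.21

dQ/dP = −158/(2√P) = -1.71983. At P = 2110, Q = 2992.31.
Ed = (dQ/dP)·(P/Q) = (-1.71983) × (2110/2992.31) = -1.2127…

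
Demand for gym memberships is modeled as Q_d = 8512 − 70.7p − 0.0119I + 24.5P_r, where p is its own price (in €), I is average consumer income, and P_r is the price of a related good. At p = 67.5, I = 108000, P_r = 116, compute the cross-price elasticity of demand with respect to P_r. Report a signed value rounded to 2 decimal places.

0.54

At the given values, Q_d = 8512 − 70.7(67.5) − 0.0119(108000) + 24.5(116) = 5296.55.
∂Q_d/∂P_r = 24.5.
E = (24.5) × (116/5296.55) = 0.5365…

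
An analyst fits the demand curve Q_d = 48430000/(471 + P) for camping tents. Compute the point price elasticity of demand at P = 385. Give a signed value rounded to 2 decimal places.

-0.45

dQ_d/dP = −48430000/(471 + P)² = -66.0947. At P = 385, Q_d = 56577.1.
Ed = (dQ_d/dP)·(P/Q_d) = (-66.0947) × (385/56577.1) = -0.4497…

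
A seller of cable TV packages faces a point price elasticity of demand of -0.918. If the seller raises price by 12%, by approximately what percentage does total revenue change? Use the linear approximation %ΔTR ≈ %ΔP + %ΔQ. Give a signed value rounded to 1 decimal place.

+1.0%

%ΔQ ≈ Ed × %ΔP = (-0.918) × (+12%) = -11.0160%
%ΔTR ≈ %ΔP + %ΔQ = (+12%) + (-11.0160%) = +0.9840%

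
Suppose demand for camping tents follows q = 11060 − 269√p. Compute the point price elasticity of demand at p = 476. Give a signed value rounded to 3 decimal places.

-0.565

dq/dp = −269/(2√p) = -6.1648. At p = 476, q = 5191.11.
Ed = (dq/dp)·(p/q) = (-6.1648) × (476/5191.11) = -0.56528…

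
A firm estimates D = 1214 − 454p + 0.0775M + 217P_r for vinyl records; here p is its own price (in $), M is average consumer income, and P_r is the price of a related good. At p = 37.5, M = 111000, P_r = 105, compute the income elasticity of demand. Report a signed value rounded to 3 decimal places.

0.552

At the given values, D = 1214 − 454(37.5) + 0.0775(111000) + 217(105) = 15576.5.
∂D/∂M = 0.0775.
E = (0.0775) × (111000/15576.5) = 0.55227…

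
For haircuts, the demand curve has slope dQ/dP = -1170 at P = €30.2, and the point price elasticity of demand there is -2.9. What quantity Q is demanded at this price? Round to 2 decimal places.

12184.14

Ed = (dQ/dP)·(P/Q) ⇒ Q = (dQ/dP)·P/Ed = (-1170)·30.2/(-2.9) = 12184.1379…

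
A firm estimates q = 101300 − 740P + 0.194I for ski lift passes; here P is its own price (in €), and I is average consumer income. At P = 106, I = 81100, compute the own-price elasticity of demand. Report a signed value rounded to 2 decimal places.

-2.03

At the given values, q = 101300 − 740(106) + 0.194(81100) = 38593.4.
∂q/∂P = −740.
E = (-740) × (106/38593.4) = -2.0324…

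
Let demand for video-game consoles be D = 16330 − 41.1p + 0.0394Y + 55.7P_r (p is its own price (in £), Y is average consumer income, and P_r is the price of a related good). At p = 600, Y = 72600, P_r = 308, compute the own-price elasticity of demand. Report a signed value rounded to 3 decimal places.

-2.110

At the given values, D = 16330 − 41.1(600) + 0.0394(72600) + 55.7(308) = 11686.04.
∂D/∂p = −41.1.
E = (-41.1) × (600/11686.04) = -2.11021…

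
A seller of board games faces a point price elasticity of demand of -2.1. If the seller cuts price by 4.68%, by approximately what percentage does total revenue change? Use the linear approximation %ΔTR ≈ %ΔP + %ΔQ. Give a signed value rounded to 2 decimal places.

%ΔQ ≈ Ed × %ΔP = (-2.1) × (-4.68%) = +9.8280%
%ΔTR ≈ %ΔP + %ΔQ = (-4.68%) + (+9.8280%) = +5.1480%

+5.15%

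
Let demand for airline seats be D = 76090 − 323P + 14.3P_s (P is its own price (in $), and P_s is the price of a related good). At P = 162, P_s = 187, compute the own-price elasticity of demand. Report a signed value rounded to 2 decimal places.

-1.98

At the given values, D = 76090 − 323(162) + 14.3(187) = 26438.1.
∂D/∂P = −323.
E = (-323) × (162/26438.1) = -1.9791…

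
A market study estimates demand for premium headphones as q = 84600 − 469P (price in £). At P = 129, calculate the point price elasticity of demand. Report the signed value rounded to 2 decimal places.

dq/dP = −469. At P = 129, q = 84600 − 469(129) = 24099.
Ed = (dq/dP)·(P/q) = −469 × (129/24099) = -2.5105…

-2.51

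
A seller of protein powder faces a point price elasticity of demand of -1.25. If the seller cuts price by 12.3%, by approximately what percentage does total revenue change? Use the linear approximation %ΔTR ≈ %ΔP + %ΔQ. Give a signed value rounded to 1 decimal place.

+3.1%

%ΔQ ≈ Ed × %ΔP = (-1.25) × (-12.3%) = +15.3750%
%ΔTR ≈ %ΔP + %ΔQ = (-12.3%) + (+15.3750%) = +3.0750%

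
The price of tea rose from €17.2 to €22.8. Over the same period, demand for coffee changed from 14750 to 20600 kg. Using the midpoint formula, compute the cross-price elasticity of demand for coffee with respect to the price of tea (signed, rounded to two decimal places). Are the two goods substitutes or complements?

1.18; substitutes

%ΔQ_{coffee} = (20600 − 14750)/avg = 5850/17675 = 0.330975…
%ΔP_{tea} = (22.8 − 17.2)/avg = 5.6/20 = 0.28
E_cross = (5850/17675) / (5.6/20) = 1.1820…
E_cross > 0 ⇒ the goods are substitutes.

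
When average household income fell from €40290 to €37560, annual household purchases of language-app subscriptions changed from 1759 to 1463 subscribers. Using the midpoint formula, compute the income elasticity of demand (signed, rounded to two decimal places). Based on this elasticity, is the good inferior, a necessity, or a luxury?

%ΔQ = (1463 − 1759)/[( 1759 + 1463)/2] = -296/1611 = -0.183736…
%ΔIncome = (37560 − 40290)/[( 40290 + 37560)/2] = -2730/38925 = -0.070134…
E_income = (-296/1611) / (-2730/38925) = 2.6197…
E_income > 1 ⇒ normal good, luxury.

2.62; luxury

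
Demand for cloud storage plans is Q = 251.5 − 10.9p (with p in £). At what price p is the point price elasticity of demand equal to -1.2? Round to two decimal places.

Ed = −10.9p/(251.5 − 10.9p). Set this equal to -1.2:
10.9p = 1.2·(251.5 − 10.9p) ⇒ 10.9p(1 + 1.2) = 1.2·251.5
p = 1.2·251.5 / (10.9·2.2) = 12.5854…

12.59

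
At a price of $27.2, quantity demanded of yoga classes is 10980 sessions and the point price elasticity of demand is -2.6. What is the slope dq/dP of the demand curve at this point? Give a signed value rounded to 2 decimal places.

-1049.56

Ed = (dq/dP)·(P/q) ⇒ dq/dP = Ed·q/P = (-2.6)·10980/27.2 = -1049.5588…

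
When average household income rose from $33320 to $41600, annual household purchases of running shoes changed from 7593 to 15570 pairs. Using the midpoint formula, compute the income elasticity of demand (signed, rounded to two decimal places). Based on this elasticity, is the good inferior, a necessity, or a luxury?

3.12; luxury

%ΔQ = (15570 − 7593)/[( 7593 + 15570)/2] = 7977/11581.5 = 0.688770…
%ΔIncome = (41600 − 33320)/[( 33320 + 41600)/2] = 8280/37460 = 0.221035…
E_income = (7977/11581.5) / (8280/37460) = 3.1161…
E_income > 1 ⇒ normal good, luxury.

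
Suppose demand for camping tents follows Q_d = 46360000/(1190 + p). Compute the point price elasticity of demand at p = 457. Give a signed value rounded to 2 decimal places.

dQ_d/dp = −46360000/(1190 + p)² = -17.0906. At p = 457, Q_d = 28148.1.
Ed = (dQ_d/dp)·(p/Q_d) = (-17.0906) × (457/28148.1) = -0.2774…

-0.28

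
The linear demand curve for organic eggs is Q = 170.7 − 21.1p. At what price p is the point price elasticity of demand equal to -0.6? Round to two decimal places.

3.03

Ed = −21.1p/(170.7 − 21.1p). Set this equal to -0.6:
21.1p = 0.6·(170.7 − 21.1p) ⇒ 21.1p(1 + 0.6) = 0.6·170.7
p = 0.6·170.7 / (21.1·1.6) = 3.0337…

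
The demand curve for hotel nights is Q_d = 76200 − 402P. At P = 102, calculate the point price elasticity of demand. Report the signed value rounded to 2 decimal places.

-1.17

dQ_d/dP = −402. At P = 102, Q_d = 76200 − 402(102) = 35196.
Ed = (dQ_d/dP)·(P/Q_d) = −402 × (102/35196) = -1.1650…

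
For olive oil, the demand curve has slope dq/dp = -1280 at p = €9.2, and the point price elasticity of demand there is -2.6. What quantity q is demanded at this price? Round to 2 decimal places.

Ed = (dq/dp)·(p/q) ⇒ q = (dq/dp)·p/Ed = (-1280)·9.2/(-2.6) = 4529.2307…

4529.23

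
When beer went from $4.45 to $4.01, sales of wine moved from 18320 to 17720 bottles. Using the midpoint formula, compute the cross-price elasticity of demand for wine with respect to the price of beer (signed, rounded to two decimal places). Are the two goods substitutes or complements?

%ΔQ_{wine} = (17720 − 18320)/avg = -600/18020 = -0.033296…
%ΔP_{beer} = (4.01 − 4.45)/avg = -0.44/4.23 = -0.104018…
E_cross = (-600/18020) / (-0.44/4.23) = 0.3200…
E_cross > 0 ⇒ the goods are substitutes.

0.32; substitutes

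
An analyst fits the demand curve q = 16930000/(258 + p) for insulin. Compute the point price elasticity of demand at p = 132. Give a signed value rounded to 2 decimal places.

dq/dp = −16930000/(258 + p)² = -111.308. At p = 132, q = 43410.3.
Ed = (dq/dp)·(p/q) = (-111.308) × (132/43410.3) = -0.3384…

-0.34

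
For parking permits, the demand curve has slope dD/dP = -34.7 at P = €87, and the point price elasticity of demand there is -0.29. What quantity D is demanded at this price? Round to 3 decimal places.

10410.000

Ed = (dD/dP)·(P/D) ⇒ D = (dD/dP)·P/Ed = (-34.7)·87/(-0.29) = 10410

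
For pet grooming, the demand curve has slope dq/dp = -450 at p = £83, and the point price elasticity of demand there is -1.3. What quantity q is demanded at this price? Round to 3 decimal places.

Ed = (dq/dp)·(p/q) ⇒ q = (dq/dp)·p/Ed = (-450)·83/(-1.3) = 28730.76923…

28730.769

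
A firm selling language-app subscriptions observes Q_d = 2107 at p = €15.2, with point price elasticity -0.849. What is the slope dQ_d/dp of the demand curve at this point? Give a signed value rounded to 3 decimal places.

-117.687

Ed = (dQ_d/dp)·(p/Q_d) ⇒ dQ_d/dp = Ed·Q_d/p = (-0.849)·2107/15.2 = -117.68703…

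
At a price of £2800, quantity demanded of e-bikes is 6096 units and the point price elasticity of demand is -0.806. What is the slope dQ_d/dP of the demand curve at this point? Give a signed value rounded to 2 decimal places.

Ed = (dQ_d/dP)·(P/Q_d) ⇒ dQ_d/dP = Ed·Q_d/P = (-0.806)·6096/2800 = -1.7547…

-1.75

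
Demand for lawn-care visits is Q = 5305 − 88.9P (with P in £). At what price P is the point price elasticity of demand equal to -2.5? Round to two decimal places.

Ed = −88.9P/(5305 − 88.9P). Set this equal to -2.5:
88.9P = 2.5·(5305 − 88.9P) ⇒ 88.9P(1 + 2.5) = 2.5·5305
P = 2.5·5305 / (88.9·3.5) = 42.6241…

42.62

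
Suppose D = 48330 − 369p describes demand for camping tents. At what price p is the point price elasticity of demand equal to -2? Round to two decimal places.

87.32

Ed = −369p/(48330 − 369p). Set this equal to -2:
369p = 2·(48330 − 369p) ⇒ 369p(1 + 2) = 2·48330
p = 2·48330 / (369·3) = 87.3170…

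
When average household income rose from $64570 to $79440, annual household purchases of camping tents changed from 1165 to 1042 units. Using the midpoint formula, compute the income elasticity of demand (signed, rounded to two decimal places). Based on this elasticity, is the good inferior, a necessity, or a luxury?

-0.54; inferior

%ΔQ = (1042 − 1165)/[( 1165 + 1042)/2] = -123/1103.5 = -0.111463…
%ΔIncome = (79440 − 64570)/[( 64570 + 79440)/2] = 14870/72005 = 0.206513…
E_income = (-123/1103.5) / (14870/72005) = -0.5397…
E_income < 0 ⇒ inferior good.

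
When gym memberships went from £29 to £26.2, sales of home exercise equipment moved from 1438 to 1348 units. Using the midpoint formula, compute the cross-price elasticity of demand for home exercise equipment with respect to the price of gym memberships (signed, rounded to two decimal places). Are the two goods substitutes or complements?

%ΔQ_{home exercise equipment} = (1348 − 1438)/avg = -90/1393 = -0.064608…
%ΔP_{gym memberships} = (26.2 − 29)/avg = -2.8/27.6 = -0.101449…
E_cross = (-90/1393) / (-2.8/27.6) = 0.6368…
E_cross > 0 ⇒ the goods are substitutes.

0.64; substitutes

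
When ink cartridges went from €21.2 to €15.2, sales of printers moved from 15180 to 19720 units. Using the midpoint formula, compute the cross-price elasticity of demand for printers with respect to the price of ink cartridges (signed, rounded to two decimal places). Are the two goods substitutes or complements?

-0.79; complements

%ΔQ_{printers} = (19720 − 15180)/avg = 4540/17450 = 0.260171…
%ΔP_{ink cartridges} = (15.2 − 21.2)/avg = -6/18.2 = -0.329670…
E_cross = (4540/17450) / (-6/18.2) = -0.7891…
E_cross < 0 ⇒ the goods are complements.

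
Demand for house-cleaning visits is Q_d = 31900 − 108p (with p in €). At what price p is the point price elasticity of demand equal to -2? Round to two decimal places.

Ed = −108p/(31900 − 108p). Set this equal to -2:
108p = 2·(31900 − 108p) ⇒ 108p(1 + 2) = 2·31900
p = 2·31900 / (108·3) = 196.9135…

196.91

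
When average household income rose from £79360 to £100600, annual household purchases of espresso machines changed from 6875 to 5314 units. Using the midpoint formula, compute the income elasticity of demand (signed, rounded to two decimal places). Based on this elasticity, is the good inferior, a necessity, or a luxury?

%ΔQ = (5314 − 6875)/[( 6875 + 5314)/2] = -1561/6094.5 = -0.256132…
%ΔIncome = (100600 − 79360)/[( 79360 + 100600)/2] = 21240/89980 = 0.236052…
E_income = (-1561/6094.5) / (21240/89980) = -1.0850…
E_income < 0 ⇒ inferior good.

-1.09; inferior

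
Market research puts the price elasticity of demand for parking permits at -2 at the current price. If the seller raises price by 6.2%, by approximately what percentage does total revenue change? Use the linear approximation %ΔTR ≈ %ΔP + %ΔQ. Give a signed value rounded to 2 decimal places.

-6.20%

%ΔQ ≈ Ed × %ΔP = (-2) × (+6.2%) = -12.4000%
%ΔTR ≈ %ΔP + %ΔQ = (+6.2%) + (-12.4000%) = -6.2000%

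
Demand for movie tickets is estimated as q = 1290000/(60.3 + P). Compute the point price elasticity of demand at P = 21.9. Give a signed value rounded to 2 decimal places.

dq/dP = −1290000/(60.3 + P)² = -190.918. At P = 21.9, q = 15693.4.
Ed = (dq/dP)·(P/q) = (-190.918) × (21.9/15693.4) = -0.2664…

-0.27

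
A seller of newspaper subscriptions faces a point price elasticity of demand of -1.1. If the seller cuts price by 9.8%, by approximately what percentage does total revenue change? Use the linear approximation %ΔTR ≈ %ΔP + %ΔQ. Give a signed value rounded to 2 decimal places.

%ΔQ ≈ Ed × %ΔP = (-1.1) × (-9.8%) = +10.7800%
%ΔTR ≈ %ΔP + %ΔQ = (-9.8%) + (+10.7800%) = +0.9800%

+0.98%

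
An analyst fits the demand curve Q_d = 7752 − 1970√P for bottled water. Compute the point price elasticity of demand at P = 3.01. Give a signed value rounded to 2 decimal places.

-0.39

dQ_d/dP = −1970/(2√P) = -567.745. At P = 3.01, Q_d = 4334.18.
Ed = (dQ_d/dP)·(P/Q_d) = (-567.745) × (3.01/4334.18) = -0.3942…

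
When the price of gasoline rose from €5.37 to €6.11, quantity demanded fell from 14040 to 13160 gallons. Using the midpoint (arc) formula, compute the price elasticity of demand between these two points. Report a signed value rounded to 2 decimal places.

%ΔQ = (13160 − 14040) / [(14040 + 13160)/2] = -880/13600 = -0.064705…
%ΔP = (6.11 − 5.37) / [(5.37 + 6.11)/2] = 0.74/5.74 = 0.128919…
Arc Ed = %ΔQ / %ΔP = (-880/13600) / (0.74/5.74) = -0.5019…

-0.50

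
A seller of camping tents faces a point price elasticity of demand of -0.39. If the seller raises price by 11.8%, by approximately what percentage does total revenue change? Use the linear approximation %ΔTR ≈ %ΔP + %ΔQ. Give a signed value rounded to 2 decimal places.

+7.20%

%ΔQ ≈ Ed × %ΔP = (-0.39) × (+11.8%) = -4.6020%
%ΔTR ≈ %ΔP + %ΔQ = (+11.8%) + (-4.6020%) = +7.1980%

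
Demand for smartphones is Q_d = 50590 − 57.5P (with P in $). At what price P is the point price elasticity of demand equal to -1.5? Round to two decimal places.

527.90

Ed = −57.5P/(50590 − 57.5P). Set this equal to -1.5:
57.5P = 1.5·(50590 − 57.5P) ⇒ 57.5P(1 + 1.5) = 1.5·50590
P = 1.5·50590 / (57.5·2.5) = 527.8956…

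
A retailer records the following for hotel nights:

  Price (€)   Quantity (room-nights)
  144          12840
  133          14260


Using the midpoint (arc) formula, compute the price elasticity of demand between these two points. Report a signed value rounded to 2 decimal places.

-1.32

%ΔQ = (14260 − 12840) / [(12840 + 14260)/2] = 1420/13550 = 0.104797…
%ΔP = (133 − 144) / [(144 + 133)/2] = -11/138.5 = -0.079422…
Arc Ed = %ΔQ / %ΔP = (1420/13550) / (-11/138.5) = -1.3194…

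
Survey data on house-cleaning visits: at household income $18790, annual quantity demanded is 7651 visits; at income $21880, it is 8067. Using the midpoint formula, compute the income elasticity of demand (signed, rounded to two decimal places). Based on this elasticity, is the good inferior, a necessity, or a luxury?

0.35; necessity

%ΔQ = (8067 − 7651)/[( 7651 + 8067)/2] = 416/7859 = 0.052932…
%ΔIncome = (21880 − 18790)/[( 18790 + 21880)/2] = 3090/20335 = 0.151954…
E_income = (416/7859) / (3090/20335) = 0.3483…
0 < E_income < 1 ⇒ normal good, necessity.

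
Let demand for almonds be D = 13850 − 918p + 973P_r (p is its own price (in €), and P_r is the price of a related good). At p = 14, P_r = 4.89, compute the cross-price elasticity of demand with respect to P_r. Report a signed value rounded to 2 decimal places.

0.83

At the given values, D = 13850 − 918(14) + 973(4.89) = 5755.97.
∂D/∂P_r = 973.
E = (973) × (4.89/5755.97) = 0.8266…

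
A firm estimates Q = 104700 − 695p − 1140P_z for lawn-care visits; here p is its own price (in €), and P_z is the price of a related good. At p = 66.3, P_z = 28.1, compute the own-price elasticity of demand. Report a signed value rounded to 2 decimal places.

At the given values, Q = 104700 − 695(66.3) − 1140(28.1) = 26587.5.
∂Q/∂p = −695.
E = (-695) × (66.3/26587.5) = -1.7330…

-1.73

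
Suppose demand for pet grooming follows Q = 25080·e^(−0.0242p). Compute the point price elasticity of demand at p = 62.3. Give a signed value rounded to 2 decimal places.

dQ/dp = −0.0242·Q = -134.392. At p = 62.3, Q = 5553.4.
Ed = (dQ/dp)·(p/Q) = (-134.392) × (62.3/5553.4) = -1.5076…

-1.51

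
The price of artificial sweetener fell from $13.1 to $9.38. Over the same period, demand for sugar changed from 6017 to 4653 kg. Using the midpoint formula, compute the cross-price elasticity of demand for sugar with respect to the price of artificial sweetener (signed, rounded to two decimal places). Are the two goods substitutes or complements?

%ΔQ_{sugar} = (4653 − 6017)/avg = -1364/5335 = -0.255670…
%ΔP_{artificial sweetener} = (9.38 − 13.1)/avg = -3.72/11.24 = -0.330960…
E_cross = (-1364/5335) / (-3.72/11.24) = 0.7725…
E_cross > 0 ⇒ the goods are substitutes.

0.77; substitutes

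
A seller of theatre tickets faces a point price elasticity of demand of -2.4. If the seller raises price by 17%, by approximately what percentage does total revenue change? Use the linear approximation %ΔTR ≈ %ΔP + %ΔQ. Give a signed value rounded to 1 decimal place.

%ΔQ ≈ Ed × %ΔP = (-2.4) × (+17%) = -40.8000%
%ΔTR ≈ %ΔP + %ΔQ = (+17%) + (-40.8000%) = -23.8000%

-23.8%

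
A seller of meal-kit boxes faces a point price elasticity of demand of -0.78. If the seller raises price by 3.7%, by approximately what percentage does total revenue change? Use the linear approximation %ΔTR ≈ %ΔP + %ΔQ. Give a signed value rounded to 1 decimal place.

%ΔQ ≈ Ed × %ΔP = (-0.78) × (+3.7%) = -2.8860%
%ΔTR ≈ %ΔP + %ΔQ = (+3.7%) + (-2.8860%) = +0.8140%

+0.8%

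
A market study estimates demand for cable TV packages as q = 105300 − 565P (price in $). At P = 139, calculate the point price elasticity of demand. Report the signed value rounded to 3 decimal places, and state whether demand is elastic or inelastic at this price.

dq/dP = −565. At P = 139, q = 105300 − 565(139) = 26765.
Ed = (dq/dP)·(P/q) = −565 × (139/26765) = -2.93424…
|Ed| = 2.934 > 1, so demand is elastic.

-2.934; elastic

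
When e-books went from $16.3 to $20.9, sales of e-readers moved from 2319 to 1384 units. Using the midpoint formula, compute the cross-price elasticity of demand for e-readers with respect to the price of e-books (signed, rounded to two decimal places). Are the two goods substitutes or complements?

-2.04; complements

%ΔQ_{e-readers} = (1384 − 2319)/avg = -935/1851.5 = -0.504995…
%ΔP_{e-books} = (20.9 − 16.3)/avg = 4.6/18.6 = 0.247311…
E_cross = (-935/1851.5) / (4.6/18.6) = -2.0419…
E_cross < 0 ⇒ the goods are complements.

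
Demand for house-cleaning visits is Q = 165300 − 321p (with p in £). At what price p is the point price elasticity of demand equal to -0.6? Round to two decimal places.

193.11

Ed = −321p/(165300 − 321p). Set this equal to -0.6:
321p = 0.6·(165300 − 321p) ⇒ 321p(1 + 0.6) = 0.6·165300
p = 0.6·165300 / (321·1.6) = 193.1074…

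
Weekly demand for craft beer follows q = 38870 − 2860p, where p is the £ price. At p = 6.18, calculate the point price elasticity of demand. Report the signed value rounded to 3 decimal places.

dq/dp = −2860. At p = 6.18, q = 38870 − 2860(6.18) = 21195.2.
Ed = (dq/dp)·(p/q) = −2860 × (6.18/21195.2) = -0.83390…

-0.834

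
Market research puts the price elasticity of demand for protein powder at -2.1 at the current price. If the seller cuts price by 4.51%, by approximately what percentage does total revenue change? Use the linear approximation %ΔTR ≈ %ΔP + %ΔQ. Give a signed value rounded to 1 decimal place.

+5.0%

%ΔQ ≈ Ed × %ΔP = (-2.1) × (-4.51%) = +9.4710%
%ΔTR ≈ %ΔP + %ΔQ = (-4.51%) + (+9.4710%) = +4.9610%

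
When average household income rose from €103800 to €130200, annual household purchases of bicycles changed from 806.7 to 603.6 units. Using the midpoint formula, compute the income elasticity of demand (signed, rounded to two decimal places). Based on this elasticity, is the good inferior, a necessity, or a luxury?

%ΔQ = (603.6 − 806.7)/[( 806.7 + 603.6)/2] = -203.1/705.15 = -0.288023…
%ΔIncome = (130200 − 103800)/[( 103800 + 130200)/2] = 26400/117000 = 0.225641…
E_income = (-203.1/705.15) / (26400/117000) = -1.2764…
E_income < 0 ⇒ inferior good.

-1.28; inferior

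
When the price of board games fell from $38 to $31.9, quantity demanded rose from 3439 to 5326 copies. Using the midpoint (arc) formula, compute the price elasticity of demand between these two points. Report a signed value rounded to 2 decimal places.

%ΔQ = (5326 − 3439) / [(3439 + 5326)/2] = 1887/4382.5 = 0.430576…
%ΔP = (31.9 − 38) / [(38 + 31.9)/2] = -6.1/34.95 = -0.174535…
Arc Ed = %ΔQ / %ΔP = (1887/4382.5) / (-6.1/34.95) = -2.4669…

-2.47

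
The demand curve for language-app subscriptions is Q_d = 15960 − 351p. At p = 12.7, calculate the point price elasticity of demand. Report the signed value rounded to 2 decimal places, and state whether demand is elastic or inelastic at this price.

dQ_d/dp = −351. At p = 12.7, Q_d = 15960 − 351(12.7) = 11502.3.
Ed = (dQ_d/dp)·(p/Q_d) = −351 × (12.7/11502.3) = -0.3875…
|Ed| = 0.39 < 1, so demand is inelastic.

-0.39; inelastic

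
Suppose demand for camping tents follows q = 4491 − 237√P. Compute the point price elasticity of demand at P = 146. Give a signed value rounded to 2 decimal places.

-0.88

dq/dP = −237/(2√P) = -9.80713. At P = 146, q = 1627.32.
Ed = (dq/dP)·(P/q) = (-9.80713) × (146/1627.32) = -0.8798…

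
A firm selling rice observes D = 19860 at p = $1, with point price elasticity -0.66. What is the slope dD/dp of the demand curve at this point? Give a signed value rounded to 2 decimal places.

-13107.60

Ed = (dD/dp)·(p/D) ⇒ dD/dp = Ed·D/p = (-0.66)·19860/1 = -13107.6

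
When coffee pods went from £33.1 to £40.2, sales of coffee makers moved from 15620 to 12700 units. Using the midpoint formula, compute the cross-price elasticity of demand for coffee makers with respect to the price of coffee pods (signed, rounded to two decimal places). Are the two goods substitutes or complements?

%ΔQ_{coffee makers} = (12700 − 15620)/avg = -2920/14160 = -0.206214…
%ΔP_{coffee pods} = (40.2 − 33.1)/avg = 7.1/36.65 = 0.193724…
E_cross = (-2920/14160) / (7.1/36.65) = -1.0644…
E_cross < 0 ⇒ the goods are complements.

-1.06; complements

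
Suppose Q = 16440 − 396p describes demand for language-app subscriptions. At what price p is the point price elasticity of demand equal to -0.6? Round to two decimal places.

15.57

Ed = −396p/(16440 − 396p). Set this equal to -0.6:
396p = 0.6·(16440 − 396p) ⇒ 396p(1 + 0.6) = 0.6·16440
p = 0.6·16440 / (396·1.6) = 15.5681…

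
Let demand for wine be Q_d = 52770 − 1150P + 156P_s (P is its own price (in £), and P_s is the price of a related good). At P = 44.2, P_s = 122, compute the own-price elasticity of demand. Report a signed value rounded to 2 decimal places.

At the given values, Q_d = 52770 − 1150(44.2) + 156(122) = 20972.
∂Q_d/∂P = −1150.
E = (-1150) × (44.2/20972) = -2.4237…

-2.42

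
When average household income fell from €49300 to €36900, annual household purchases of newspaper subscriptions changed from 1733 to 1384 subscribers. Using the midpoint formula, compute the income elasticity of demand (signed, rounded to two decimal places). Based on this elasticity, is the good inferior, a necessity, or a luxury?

0.78; necessity

%ΔQ = (1384 − 1733)/[( 1733 + 1384)/2] = -349/1558.5 = -0.223933…
%ΔIncome = (36900 − 49300)/[( 49300 + 36900)/2] = -12400/43100 = -0.287703…
E_income = (-349/1558.5) / (-12400/43100) = 0.7783…
0 < E_income < 1 ⇒ normal good, necessity.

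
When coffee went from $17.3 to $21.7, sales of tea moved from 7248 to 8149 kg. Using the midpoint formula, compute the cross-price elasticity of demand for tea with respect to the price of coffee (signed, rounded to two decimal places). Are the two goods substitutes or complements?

%ΔQ_{tea} = (8149 − 7248)/avg = 901/7698.5 = 0.117035…
%ΔP_{coffee} = (21.7 − 17.3)/avg = 4.4/19.5 = 0.225641…
E_cross = (901/7698.5) / (4.4/19.5) = 0.5186…
E_cross > 0 ⇒ the goods are substitutes.

0.52; substitutes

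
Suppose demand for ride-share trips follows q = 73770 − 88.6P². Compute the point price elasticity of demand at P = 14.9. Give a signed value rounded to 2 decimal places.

dq/dP = −2·88.6·P = -2640.28. At P = 14.9, q = 54099.914.
Ed = (dq/dP)·(P/q) = (-2640.28) × (14.9/54099.914) = -0.7271…

-0.73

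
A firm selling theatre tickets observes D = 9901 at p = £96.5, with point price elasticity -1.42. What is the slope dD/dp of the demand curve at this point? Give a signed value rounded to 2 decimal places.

Ed = (dD/dp)·(p/D) ⇒ dD/dp = Ed·D/p = (-1.42)·9901/96.5 = -145.6934…

-145.69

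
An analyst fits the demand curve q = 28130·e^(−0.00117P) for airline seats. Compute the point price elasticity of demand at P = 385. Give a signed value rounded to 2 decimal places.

-0.45

dq/dP = −0.00117·q = -20.9762. At P = 385, q = 17928.4.
Ed = (dq/dP)·(P/q) = (-20.9762) × (385/17928.4) = -0.4504…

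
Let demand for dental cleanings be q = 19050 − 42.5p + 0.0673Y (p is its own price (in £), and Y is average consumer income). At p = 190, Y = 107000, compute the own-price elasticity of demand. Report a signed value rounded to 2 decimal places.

-0.44

At the given values, q = 19050 − 42.5(190) + 0.0673(107000) = 18176.1.
∂q/∂p = −42.5.
E = (-42.5) × (190/18176.1) = -0.4442…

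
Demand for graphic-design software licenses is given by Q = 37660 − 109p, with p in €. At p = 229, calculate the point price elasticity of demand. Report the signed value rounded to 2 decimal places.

dQ/dp = −109. At p = 229, Q = 37660 − 109(229) = 12699.
Ed = (dQ/dp)·(p/Q) = −109 × (229/12699) = -1.9655…

-1.97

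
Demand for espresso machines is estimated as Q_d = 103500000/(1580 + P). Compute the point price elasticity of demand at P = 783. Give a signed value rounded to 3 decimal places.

-0.331

dQ_d/dP = −103500000/(1580 + P)² = -18.5359. At P = 783, Q_d = 43800.3.
Ed = (dQ_d/dP)·(P/Q_d) = (-18.5359) × (783/43800.3) = -0.33135…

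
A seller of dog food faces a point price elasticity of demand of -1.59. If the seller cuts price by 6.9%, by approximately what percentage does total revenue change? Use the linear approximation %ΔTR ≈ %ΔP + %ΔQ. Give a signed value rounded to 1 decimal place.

%ΔQ ≈ Ed × %ΔP = (-1.59) × (-6.9%) = +10.9710%
%ΔTR ≈ %ΔP + %ΔQ = (-6.9%) + (+10.9710%) = +4.0710%

+4.1%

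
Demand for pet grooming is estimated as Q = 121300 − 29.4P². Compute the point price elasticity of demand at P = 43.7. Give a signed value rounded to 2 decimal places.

dQ/dP = −2·29.4·P = -2569.56. At P = 43.7, Q = 65155.114.
Ed = (dQ/dP)·(P/Q) = (-2569.56) × (43.7/65155.114) = -1.7234…

-1.72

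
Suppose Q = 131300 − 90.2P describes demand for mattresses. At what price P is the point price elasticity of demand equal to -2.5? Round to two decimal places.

1039.75

Ed = −90.2P/(131300 − 90.2P). Set this equal to -2.5:
90.2P = 2.5·(131300 − 90.2P) ⇒ 90.2P(1 + 2.5) = 2.5·131300
P = 2.5·131300 / (90.2·3.5) = 1039.7529…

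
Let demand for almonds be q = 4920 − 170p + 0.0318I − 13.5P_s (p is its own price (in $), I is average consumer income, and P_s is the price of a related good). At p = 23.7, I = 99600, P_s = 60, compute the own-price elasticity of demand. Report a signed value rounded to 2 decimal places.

At the given values, q = 4920 − 170(23.7) + 0.0318(99600) − 13.5(60) = 3248.28.
∂q/∂p = −170.
E = (-170) × (23.7/3248.28) = -1.2403…

-1.24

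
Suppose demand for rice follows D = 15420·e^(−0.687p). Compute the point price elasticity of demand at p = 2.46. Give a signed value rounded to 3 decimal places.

-1.690

dD/dp = −0.687·D = -1954.68. At p = 2.46, D = 2845.23.
Ed = (dD/dp)·(p/D) = (-1954.68) × (2.46/2845.23) = -1.69002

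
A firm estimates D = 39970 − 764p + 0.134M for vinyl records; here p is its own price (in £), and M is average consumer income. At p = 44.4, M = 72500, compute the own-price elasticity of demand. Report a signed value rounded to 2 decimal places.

At the given values, D = 39970 − 764(44.4) + 0.134(72500) = 15763.4.
∂D/∂p = −764.
E = (-764) × (44.4/15763.4) = -2.1519…

-2.15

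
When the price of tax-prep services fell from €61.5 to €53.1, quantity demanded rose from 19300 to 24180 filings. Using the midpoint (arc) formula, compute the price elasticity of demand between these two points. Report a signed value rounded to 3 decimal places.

-1.531

%ΔQ = (24180 − 19300) / [(19300 + 24180)/2] = 4880/21740 = 0.224471…
%ΔP = (53.1 − 61.5) / [(61.5 + 53.1)/2] = -8.4/57.3 = -0.146596…
Arc Ed = %ΔQ / %ΔP = (4880/21740) / (-8.4/57.3) = -1.53121…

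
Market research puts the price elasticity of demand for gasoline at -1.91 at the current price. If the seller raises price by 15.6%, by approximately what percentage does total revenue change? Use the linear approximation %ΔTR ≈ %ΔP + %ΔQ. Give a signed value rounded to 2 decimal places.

%ΔQ ≈ Ed × %ΔP = (-1.91) × (+15.6%) = -29.7960%
%ΔTR ≈ %ΔP + %ΔQ = (+15.6%) + (-29.7960%) = -14.1960%

-14.20%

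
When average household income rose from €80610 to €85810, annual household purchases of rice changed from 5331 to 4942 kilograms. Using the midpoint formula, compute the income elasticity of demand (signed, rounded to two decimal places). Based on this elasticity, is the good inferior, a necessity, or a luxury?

%ΔQ = (4942 − 5331)/[( 5331 + 4942)/2] = -389/5136.5 = -0.075732…
%ΔIncome = (85810 − 80610)/[( 80610 + 85810)/2] = 5200/83210 = 0.062492…
E_income = (-389/5136.5) / (5200/83210) = -1.2118…
E_income < 0 ⇒ inferior good.

-1.21; inferior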